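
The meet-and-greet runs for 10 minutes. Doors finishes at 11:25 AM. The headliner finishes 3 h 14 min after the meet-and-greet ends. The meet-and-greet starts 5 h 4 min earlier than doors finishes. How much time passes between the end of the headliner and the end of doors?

1 hour 40 minutes

The meet-and-greet starts at 11:25 AM − 304 min = 6:21 AM.
The meet-and-greet ends at 6:21 AM + 10 min = 6:31 AM.
The headliner ends at 6:31 AM + 194 min = 9:45 AM.
From 9:45 AM to 11:25 AM is 1 hour 40 minutes.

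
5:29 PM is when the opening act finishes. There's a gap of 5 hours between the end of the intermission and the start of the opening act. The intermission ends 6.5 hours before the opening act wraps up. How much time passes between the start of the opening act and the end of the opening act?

The intermission ends at 5:29 PM − 390 min = 10:59 AM.
The opening act starts at 10:59 AM + 300 min = 3:59 PM.
From 3:59 PM to 5:29 PM is 1 hour 30 minutes.

1 hour 30 minutes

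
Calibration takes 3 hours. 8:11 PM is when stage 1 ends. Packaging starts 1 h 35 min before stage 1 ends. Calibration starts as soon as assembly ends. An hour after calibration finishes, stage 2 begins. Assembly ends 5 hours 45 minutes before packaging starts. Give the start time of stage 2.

4:51 PM

Packaging starts at 8:11 PM − 95 min = 6:36 PM.
Assembly ends at 6:36 PM − 345 min = 12:51 PM.
So calibration starts at 12:51 PM.
Calibration ends at 12:51 PM + 180 min = 3:51 PM.
Stage 2 starts at 3:51 PM + 60 min = 4:51 PM.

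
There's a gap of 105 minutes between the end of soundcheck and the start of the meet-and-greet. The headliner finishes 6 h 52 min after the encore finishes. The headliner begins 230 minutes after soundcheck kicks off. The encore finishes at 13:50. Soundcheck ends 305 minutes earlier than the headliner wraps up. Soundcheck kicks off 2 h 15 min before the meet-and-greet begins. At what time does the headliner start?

The headliner ends at 13:50 + 412 min = 20:42.
Soundcheck ends at 20:42 − 305 min = 15:37.
The meet-and-greet starts at 15:37 + 105 min = 17:22.
Soundcheck starts at 17:22 − 135 min = 15:07.
The headliner starts at 15:07 + 230 min = 18:57.

18:57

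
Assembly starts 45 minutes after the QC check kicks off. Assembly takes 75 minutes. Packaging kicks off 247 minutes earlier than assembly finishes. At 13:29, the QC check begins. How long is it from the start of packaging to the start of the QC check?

127 minutes

Assembly starts at 13:29 + 45 min = 14:14.
Assembly ends at 14:14 + 75 min = 15:29.
Packaging starts at 15:29 − 247 min = 11:22.
From 11:22 to 13:29 is 127 minutes.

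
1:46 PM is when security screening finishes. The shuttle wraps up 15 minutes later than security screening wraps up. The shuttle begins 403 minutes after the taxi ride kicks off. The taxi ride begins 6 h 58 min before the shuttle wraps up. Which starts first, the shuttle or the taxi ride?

The shuttle ends at 1:46 PM + 15 min = 2:01 PM.
The taxi ride starts at 2:01 PM − 418 min = 7:03 AM.
The shuttle starts at 7:03 AM + 403 min = 1:46 PM.
The shuttle starts at 1:46 PM and the taxi ride starts at 7:03 AM, so the taxi ride is first.

the taxi ride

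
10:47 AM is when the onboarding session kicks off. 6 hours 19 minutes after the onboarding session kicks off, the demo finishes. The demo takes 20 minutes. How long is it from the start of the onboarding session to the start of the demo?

5 h 59 min

The demo ends at 10:47 AM + 379 min = 5:06 PM.
The demo starts at 5:06 PM − 20 min = 4:46 PM.
From 10:47 AM to 4:46 PM is 5 h 59 min.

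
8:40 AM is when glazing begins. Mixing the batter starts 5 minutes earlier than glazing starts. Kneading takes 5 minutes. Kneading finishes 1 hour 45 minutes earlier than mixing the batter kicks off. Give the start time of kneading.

Mixing the batter starts at 8:40 AM − 5 min = 8:35 AM.
Kneading ends at 8:35 AM − 105 min = 6:50 AM.
Kneading starts at 6:50 AM − 5 min = 6:45 AM.

6:45 AM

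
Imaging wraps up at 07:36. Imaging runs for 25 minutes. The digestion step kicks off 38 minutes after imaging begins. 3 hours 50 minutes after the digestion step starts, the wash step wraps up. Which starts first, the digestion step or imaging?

imaging

Imaging starts at 07:36 − 25 min = 07:11.
The digestion step starts at 07:11 + 38 min = 07:49.
The digestion step starts at 07:49 and imaging starts at 07:11, so imaging is first.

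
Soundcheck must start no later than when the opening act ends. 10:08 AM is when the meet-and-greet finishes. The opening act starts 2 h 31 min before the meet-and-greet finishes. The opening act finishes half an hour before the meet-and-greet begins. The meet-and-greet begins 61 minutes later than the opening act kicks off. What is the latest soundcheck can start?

The opening act starts at 10:08 AM − 151 min = 7:37 AM.
The meet-and-greet starts at 7:37 AM + 61 min = 8:38 AM.
The opening act ends at 8:38 AM − 30 min = 8:08 AM.
Soundcheck is bounded by the opening act, so the latest it can start is 8:08 AM.

8:08 AM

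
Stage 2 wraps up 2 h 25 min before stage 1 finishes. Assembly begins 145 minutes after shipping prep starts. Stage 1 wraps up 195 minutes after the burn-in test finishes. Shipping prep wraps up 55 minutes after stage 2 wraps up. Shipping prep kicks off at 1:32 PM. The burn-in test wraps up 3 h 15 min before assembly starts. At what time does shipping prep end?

Assembly starts at 1:32 PM + 145 min = 3:57 PM.
The burn-in test ends at 3:57 PM − 195 min = 12:42 PM.
Stage 1 ends at 12:42 PM + 195 min = 3:57 PM.
Stage 2 ends at 3:57 PM − 145 min = 1:32 PM.
Shipping prep ends at 1:32 PM + 55 min = 2:27 PM.

2:27 PM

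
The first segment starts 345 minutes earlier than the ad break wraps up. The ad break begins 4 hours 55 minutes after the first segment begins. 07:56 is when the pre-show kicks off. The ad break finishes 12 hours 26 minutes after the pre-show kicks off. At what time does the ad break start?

19:32

The ad break ends at 07:56 + 746 min = 20:22.
The first segment starts at 20:22 − 345 min = 14:37.
The ad break starts at 14:37 + 295 min = 19:32.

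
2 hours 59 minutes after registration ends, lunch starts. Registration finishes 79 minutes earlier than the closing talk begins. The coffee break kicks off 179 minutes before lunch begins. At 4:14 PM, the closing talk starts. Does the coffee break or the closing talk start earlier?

the coffee break

Registration ends at 4:14 PM − 79 min = 2:55 PM.
Lunch starts at 2:55 PM + 179 min = 5:54 PM.
The coffee break starts at 5:54 PM − 179 min = 2:55 PM.
The coffee break starts at 2:55 PM and the closing talk starts at 4:14 PM, so the coffee break is first.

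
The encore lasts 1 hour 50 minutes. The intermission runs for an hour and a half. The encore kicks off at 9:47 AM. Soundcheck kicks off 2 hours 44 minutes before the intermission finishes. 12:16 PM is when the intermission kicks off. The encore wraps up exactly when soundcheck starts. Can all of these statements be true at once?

No

The intermission ends at 12:16 PM + 90 min = 1:46 PM.
Soundcheck starts at 1:46 PM − 164 min = 11:02 AM.
So the encore ends at 11:02 AM.
The encore starts at 11:02 AM − 110 min = 9:12 AM.
But the encore is also said to start at 9:47 AM — a 35-minute conflict.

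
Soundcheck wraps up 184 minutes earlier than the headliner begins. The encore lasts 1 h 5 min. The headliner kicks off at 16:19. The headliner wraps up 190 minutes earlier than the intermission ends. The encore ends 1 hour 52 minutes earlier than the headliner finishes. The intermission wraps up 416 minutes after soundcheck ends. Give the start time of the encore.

14:04

Soundcheck ends at 16:19 − 184 min = 13:15.
The intermission ends at 13:15 + 416 min = 20:11.
The headliner ends at 20:11 − 190 min = 17:01.
The encore ends at 17:01 − 112 min = 15:09.
The encore starts at 15:09 − 65 min = 14:04.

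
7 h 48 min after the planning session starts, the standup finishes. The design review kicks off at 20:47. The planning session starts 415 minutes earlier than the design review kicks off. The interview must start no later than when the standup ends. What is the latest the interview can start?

21:40

The planning session starts at 20:47 − 415 min = 13:52.
The standup ends at 13:52 + 468 min = 21:40.
The interview is bounded by the standup, so the latest it can start is 21:40.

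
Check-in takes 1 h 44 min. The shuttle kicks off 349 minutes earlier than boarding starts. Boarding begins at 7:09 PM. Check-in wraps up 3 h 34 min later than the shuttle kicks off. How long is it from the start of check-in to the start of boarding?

The shuttle starts at 7:09 PM − 349 min = 1:20 PM.
Check-in ends at 1:20 PM + 214 min = 4:54 PM.
Check-in starts at 4:54 PM − 104 min = 3:10 PM.
From 3:10 PM to 7:09 PM is 3 hours 59 minutes.

3 hours 59 minutes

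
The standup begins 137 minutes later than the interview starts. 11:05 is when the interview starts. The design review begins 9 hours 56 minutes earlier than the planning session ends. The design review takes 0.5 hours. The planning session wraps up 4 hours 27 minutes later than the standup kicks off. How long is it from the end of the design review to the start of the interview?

The standup starts at 11:05 + 137 min = 13:22.
The planning session ends at 13:22 + 267 min = 17:49.
The design review starts at 17:49 − 596 min = 07:53.
The design review ends at 07:53 + 30 min = 08:23.
From 08:23 to 11:05 is 162 minutes.

162 minutes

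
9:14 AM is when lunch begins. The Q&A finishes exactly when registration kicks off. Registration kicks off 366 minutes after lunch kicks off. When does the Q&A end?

3:20 PM

Registration starts at 9:14 AM + 366 min = 3:20 PM.
So the Q&A ends at 3:20 PM.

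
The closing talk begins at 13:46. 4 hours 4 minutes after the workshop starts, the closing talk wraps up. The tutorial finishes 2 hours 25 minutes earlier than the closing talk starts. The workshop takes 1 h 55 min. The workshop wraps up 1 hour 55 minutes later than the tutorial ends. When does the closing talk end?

The tutorial ends at 13:46 − 145 min = 11:21.
The workshop ends at 11:21 + 115 min = 13:16.
The workshop starts at 13:16 − 115 min = 11:21.
The closing talk ends at 11:21 + 244 min = 15:25.

15:25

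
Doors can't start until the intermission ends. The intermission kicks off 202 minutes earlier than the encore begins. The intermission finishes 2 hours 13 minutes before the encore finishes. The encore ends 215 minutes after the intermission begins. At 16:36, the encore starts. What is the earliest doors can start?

The intermission starts at 16:36 − 202 min = 13:14.
The encore ends at 13:14 + 215 min = 16:49.
The intermission ends at 16:49 − 133 min = 14:36.
Doors is bounded by the intermission, so the earliest it can start is 14:36.

14:36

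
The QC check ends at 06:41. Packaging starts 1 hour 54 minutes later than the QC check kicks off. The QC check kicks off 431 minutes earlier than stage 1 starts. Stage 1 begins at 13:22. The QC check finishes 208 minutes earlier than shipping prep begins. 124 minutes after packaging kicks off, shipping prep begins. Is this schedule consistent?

The QC check starts at 13:22 − 431 min = 06:11.
Packaging starts at 06:11 + 114 min = 08:05.
Shipping prep starts at 08:05 + 124 min = 10:09.
The QC check ends at 10:09 − 208 min = 06:41.
That matches the stated 06:41, so the schedule is consistent.

Yes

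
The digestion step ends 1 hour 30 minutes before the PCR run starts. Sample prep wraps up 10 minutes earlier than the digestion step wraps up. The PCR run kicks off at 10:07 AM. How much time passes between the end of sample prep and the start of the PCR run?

100 minutes

The digestion step ends at 10:07 AM − 90 min = 8:37 AM.
Sample prep ends at 8:37 AM − 10 min = 8:27 AM.
From 8:27 AM to 10:07 AM is 100 minutes.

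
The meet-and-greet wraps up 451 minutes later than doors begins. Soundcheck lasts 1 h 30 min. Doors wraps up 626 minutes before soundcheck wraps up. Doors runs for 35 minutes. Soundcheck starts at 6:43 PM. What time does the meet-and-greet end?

Soundcheck ends at 6:43 PM + 90 min = 8:13 PM.
Doors ends at 8:13 PM − 626 min = 9:47 AM.
Doors starts at 9:47 AM − 35 min = 9:12 AM.
The meet-and-greet ends at 9:12 AM + 451 min = 4:43 PM.

4:43 PM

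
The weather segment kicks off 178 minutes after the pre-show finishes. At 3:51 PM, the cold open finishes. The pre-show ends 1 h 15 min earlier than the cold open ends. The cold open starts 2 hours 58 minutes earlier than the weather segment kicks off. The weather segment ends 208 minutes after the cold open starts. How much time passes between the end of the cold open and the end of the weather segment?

133 minutes

The pre-show ends at 3:51 PM − 75 min = 2:36 PM.
The weather segment starts at 2:36 PM + 178 min = 5:34 PM.
The cold open starts at 5:34 PM − 178 min = 2:36 PM.
The weather segment ends at 2:36 PM + 208 min = 6:04 PM.
From 3:51 PM to 6:04 PM is 133 minutes.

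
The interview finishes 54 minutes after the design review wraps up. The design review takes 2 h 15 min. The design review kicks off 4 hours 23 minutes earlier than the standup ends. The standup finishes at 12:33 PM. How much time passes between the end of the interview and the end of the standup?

The design review starts at 12:33 PM − 263 min = 8:10 AM.
The design review ends at 8:10 AM + 135 min = 10:25 AM.
The interview ends at 10:25 AM + 54 min = 11:19 AM.
From 11:19 AM to 12:33 PM is 74 minutes.

74 minutes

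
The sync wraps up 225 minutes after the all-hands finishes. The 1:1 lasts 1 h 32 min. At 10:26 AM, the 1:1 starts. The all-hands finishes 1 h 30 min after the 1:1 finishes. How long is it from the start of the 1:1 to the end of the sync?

407 minutes

The 1:1 ends at 10:26 AM + 92 min = 11:58 AM.
The all-hands ends at 11:58 AM + 90 min = 1:28 PM.
The sync ends at 1:28 PM + 225 min = 5:13 PM.
From 10:26 AM to 5:13 PM is 407 minutes.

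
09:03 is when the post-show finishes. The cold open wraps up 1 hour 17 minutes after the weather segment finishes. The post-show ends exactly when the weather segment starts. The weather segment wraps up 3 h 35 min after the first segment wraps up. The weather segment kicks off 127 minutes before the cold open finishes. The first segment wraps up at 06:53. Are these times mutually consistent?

The weather segment ends at 06:53 + 215 min = 10:28.
The cold open ends at 10:28 + 77 min = 11:45.
The weather segment starts at 11:45 − 127 min = 09:38.
So the post-show ends at 09:38.
But the post-show is also said to end at 09:03 — a 35-minute conflict.

No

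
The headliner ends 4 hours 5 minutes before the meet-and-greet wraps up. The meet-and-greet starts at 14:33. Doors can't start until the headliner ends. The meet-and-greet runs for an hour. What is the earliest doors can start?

11:28

The meet-and-greet ends at 14:33 + 60 min = 15:33.
The headliner ends at 15:33 − 245 min = 11:28.
Doors is bounded by the headliner, so the earliest it can start is 11:28.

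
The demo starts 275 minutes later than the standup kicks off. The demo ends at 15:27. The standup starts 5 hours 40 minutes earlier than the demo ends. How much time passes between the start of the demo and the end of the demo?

The standup starts at 15:27 − 340 min = 09:47.
The demo starts at 09:47 + 275 min = 14:22.
From 14:22 to 15:27 is 1 hour 5 minutes.

1 hour 5 minutes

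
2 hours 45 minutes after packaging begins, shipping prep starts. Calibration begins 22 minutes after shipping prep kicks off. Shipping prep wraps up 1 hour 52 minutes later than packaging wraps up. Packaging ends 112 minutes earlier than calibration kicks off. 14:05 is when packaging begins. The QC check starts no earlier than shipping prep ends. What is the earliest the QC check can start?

17:12

Shipping prep starts at 14:05 + 165 min = 16:50.
Calibration starts at 16:50 + 22 min = 17:12.
Packaging ends at 17:12 − 112 min = 15:20.
Shipping prep ends at 15:20 + 112 min = 17:12.
The QC check is bounded by shipping prep, so the earliest it can start is 17:12.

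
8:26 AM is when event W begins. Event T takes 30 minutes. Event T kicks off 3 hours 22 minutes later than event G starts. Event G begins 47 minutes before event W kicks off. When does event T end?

Event G starts at 8:26 AM − 47 min = 7:39 AM.
Event T starts at 7:39 AM + 202 min = 11:01 AM.
Event T ends at 11:01 AM + 30 min = 11:31 AM.

11:31 AM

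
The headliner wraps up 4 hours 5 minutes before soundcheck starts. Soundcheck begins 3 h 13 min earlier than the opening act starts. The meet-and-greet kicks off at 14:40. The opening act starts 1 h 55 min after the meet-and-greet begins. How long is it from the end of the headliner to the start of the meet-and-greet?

The opening act starts at 14:40 + 115 min = 16:35.
Soundcheck starts at 16:35 − 193 min = 13:22.
The headliner ends at 13:22 − 245 min = 09:17.
From 09:17 to 14:40 is 5 hours 23 minutes.

5 hours 23 minutes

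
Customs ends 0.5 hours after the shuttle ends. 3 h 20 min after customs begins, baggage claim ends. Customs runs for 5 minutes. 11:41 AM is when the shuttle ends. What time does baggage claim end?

3:26 PM

Customs ends at 11:41 AM + 30 min = 12:11 PM.
Customs starts at 12:11 PM − 5 min = 12:06 PM.
Baggage claim ends at 12:06 PM + 200 min = 3:26 PM.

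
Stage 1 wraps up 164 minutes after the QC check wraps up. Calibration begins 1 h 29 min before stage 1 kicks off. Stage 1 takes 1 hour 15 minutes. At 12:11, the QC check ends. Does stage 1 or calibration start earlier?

calibration

Stage 1 ends at 12:11 + 164 min = 14:55.
Stage 1 starts at 14:55 − 75 min = 13:40.
Calibration starts at 13:40 − 89 min = 12:11.
Stage 1 starts at 13:40 and calibration starts at 12:11, so calibration is first.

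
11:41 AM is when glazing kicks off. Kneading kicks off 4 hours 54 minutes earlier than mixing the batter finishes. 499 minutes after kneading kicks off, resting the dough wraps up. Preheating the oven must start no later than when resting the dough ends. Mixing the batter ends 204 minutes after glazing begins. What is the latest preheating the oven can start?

Mixing the batter ends at 11:41 AM + 204 min = 3:05 PM.
Kneading starts at 3:05 PM − 294 min = 10:11 AM.
Resting the dough ends at 10:11 AM + 499 min = 6:30 PM.
Preheating the oven is bounded by resting the dough, so the latest it can start is 6:30 PM.

6:30 PM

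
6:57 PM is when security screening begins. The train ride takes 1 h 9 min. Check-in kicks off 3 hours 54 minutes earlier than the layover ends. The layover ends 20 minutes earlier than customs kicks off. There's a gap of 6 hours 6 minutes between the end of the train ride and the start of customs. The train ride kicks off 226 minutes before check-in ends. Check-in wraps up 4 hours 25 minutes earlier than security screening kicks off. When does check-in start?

1:47 PM

Check-in ends at 6:57 PM − 265 min = 2:32 PM.
The train ride starts at 2:32 PM − 226 min = 10:46 AM.
The train ride ends at 10:46 AM + 69 min = 11:55 AM.
Customs starts at 11:55 AM + 366 min = 6:01 PM.
The layover ends at 6:01 PM − 20 min = 5:41 PM.
Check-in starts at 5:41 PM − 234 min = 1:47 PM.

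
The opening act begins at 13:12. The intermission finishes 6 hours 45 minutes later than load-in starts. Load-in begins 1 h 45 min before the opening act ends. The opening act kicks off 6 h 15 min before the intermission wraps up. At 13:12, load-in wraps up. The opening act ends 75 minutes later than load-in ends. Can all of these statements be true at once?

Yes

The opening act ends at 13:12 + 75 min = 14:27.
Load-in starts at 14:27 − 105 min = 12:42.
The intermission ends at 12:42 + 405 min = 19:27.
The opening act starts at 19:27 − 375 min = 13:12.
That matches the stated 13:12, so the schedule is consistent.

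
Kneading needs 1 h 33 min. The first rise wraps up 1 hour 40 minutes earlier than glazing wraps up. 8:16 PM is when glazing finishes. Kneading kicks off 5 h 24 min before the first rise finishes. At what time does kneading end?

2:45 PM

The first rise ends at 8:16 PM − 100 min = 6:36 PM.
Kneading starts at 6:36 PM − 324 min = 1:12 PM.
Kneading ends at 1:12 PM + 93 min = 2:45 PM.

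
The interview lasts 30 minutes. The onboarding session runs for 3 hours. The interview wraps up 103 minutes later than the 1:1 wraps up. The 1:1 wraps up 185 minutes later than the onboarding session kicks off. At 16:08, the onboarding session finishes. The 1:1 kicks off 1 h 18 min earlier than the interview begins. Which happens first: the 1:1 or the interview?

the 1:1

The onboarding session starts at 16:08 − 180 min = 13:08.
The 1:1 ends at 13:08 + 185 min = 16:13.
The interview ends at 16:13 + 103 min = 17:56.
The interview starts at 17:56 − 30 min = 17:26.
The 1:1 starts at 17:26 − 78 min = 16:08.
The 1:1 starts at 16:08 and the interview starts at 17:26, so the 1:1 is first.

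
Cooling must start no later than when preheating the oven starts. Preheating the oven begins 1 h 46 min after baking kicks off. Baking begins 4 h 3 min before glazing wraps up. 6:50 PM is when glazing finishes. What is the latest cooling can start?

4:33 PM

Baking starts at 6:50 PM − 243 min = 2:47 PM.
Preheating the oven starts at 2:47 PM + 106 min = 4:33 PM.
Cooling is bounded by preheating the oven, so the latest it can start is 4:33 PM.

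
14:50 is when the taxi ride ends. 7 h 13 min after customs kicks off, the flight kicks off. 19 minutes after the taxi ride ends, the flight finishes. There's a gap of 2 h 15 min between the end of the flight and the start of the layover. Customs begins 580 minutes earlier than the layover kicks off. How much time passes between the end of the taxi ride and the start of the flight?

7 minutes

The flight ends at 14:50 + 19 min = 15:09.
The layover starts at 15:09 + 135 min = 17:24.
Customs starts at 17:24 − 580 min = 07:44.
The flight starts at 07:44 + 433 min = 14:57.
From 14:50 to 14:57 is 7 minutes.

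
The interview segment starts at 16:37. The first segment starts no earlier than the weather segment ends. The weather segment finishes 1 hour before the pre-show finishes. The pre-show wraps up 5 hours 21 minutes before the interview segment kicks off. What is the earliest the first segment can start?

The pre-show ends at 16:37 − 321 min = 11:16.
The weather segment ends at 11:16 − 60 min = 10:16.
The first segment is bounded by the weather segment, so the earliest it can start is 10:16.

10:16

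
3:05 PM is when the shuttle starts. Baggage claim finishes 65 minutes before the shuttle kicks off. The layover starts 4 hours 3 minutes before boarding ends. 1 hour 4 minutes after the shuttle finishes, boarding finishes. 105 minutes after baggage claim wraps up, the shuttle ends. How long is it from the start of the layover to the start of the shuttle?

Baggage claim ends at 3:05 PM − 65 min = 2:00 PM.
The shuttle ends at 2:00 PM + 105 min = 3:45 PM.
Boarding ends at 3:45 PM + 64 min = 4:49 PM.
The layover starts at 4:49 PM − 243 min = 12:46 PM.
From 12:46 PM to 3:05 PM is 139 minutes.

139 minutes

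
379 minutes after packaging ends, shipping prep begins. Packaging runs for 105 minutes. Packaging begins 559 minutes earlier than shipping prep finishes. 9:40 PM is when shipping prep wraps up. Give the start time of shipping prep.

8:25 PM

Packaging starts at 9:40 PM − 559 min = 12:21 PM.
Packaging ends at 12:21 PM + 105 min = 2:06 PM.
Shipping prep starts at 2:06 PM + 379 min = 8:25 PM.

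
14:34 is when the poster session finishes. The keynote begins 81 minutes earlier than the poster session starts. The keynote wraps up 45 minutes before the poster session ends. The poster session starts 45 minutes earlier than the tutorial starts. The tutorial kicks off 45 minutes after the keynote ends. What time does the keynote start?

The keynote ends at 14:34 − 45 min = 13:49.
The tutorial starts at 13:49 + 45 min = 14:34.
The poster session starts at 14:34 − 45 min = 13:49.
The keynote starts at 13:49 − 81 min = 12:28.

12:28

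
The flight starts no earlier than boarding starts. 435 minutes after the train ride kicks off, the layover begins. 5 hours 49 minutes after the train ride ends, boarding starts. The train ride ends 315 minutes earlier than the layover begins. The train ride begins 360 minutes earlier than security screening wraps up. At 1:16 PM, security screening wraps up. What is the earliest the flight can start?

3:05 PM

The train ride starts at 1:16 PM − 360 min = 7:16 AM.
The layover starts at 7:16 AM + 435 min = 2:31 PM.
The train ride ends at 2:31 PM − 315 min = 9:16 AM.
Boarding starts at 9:16 AM + 349 min = 3:05 PM.
The flight is bounded by boarding, so the earliest it can start is 3:05 PM.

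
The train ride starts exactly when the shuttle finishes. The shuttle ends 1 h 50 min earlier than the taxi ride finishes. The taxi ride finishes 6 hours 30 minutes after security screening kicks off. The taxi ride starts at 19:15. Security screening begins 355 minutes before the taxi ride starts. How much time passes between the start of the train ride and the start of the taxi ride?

1 hour 15 minutes

Security screening starts at 19:15 − 355 min = 13:20.
The taxi ride ends at 13:20 + 390 min = 19:50.
The shuttle ends at 19:50 − 110 min = 18:00.
So the train ride starts at 18:00.
From 18:00 to 19:15 is 1 hour 15 minutes.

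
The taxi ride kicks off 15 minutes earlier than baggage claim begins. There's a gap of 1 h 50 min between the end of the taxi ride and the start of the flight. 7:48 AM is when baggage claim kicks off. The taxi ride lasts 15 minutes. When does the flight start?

9:38 AM

The taxi ride starts at 7:48 AM − 15 min = 7:33 AM.
The taxi ride ends at 7:33 AM + 15 min = 7:48 AM.
The flight starts at 7:48 AM + 110 min = 9:38 AM.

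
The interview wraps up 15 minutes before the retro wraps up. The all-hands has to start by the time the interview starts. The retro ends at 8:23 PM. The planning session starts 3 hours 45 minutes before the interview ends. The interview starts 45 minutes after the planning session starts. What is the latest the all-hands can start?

The interview ends at 8:23 PM − 15 min = 8:08 PM.
The planning session starts at 8:08 PM − 225 min = 4:23 PM.
The interview starts at 4:23 PM + 45 min = 5:08 PM.
The all-hands is bounded by the interview, so the latest it can start is 5:08 PM.

5:08 PM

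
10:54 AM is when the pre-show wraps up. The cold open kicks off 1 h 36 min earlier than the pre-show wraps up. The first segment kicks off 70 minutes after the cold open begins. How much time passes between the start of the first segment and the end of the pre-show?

The cold open starts at 10:54 AM − 96 min = 9:18 AM.
The first segment starts at 9:18 AM + 70 min = 10:28 AM.
From 10:28 AM to 10:54 AM is 26 minutes.

26 minutes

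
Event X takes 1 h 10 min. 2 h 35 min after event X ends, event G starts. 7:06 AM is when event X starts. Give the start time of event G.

10:51 AM

Event X ends at 7:06 AM + 70 min = 8:16 AM.
Event G starts at 8:16 AM + 155 min = 10:51 AM.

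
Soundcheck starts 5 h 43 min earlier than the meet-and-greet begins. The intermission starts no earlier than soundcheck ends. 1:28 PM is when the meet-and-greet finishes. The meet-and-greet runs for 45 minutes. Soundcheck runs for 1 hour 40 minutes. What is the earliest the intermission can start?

8:40 AM

The meet-and-greet starts at 1:28 PM − 45 min = 12:43 PM.
Soundcheck starts at 12:43 PM − 343 min = 7:00 AM.
Soundcheck ends at 7:00 AM + 100 min = 8:40 AM.
The intermission is bounded by soundcheck, so the earliest it can start is 8:40 AM.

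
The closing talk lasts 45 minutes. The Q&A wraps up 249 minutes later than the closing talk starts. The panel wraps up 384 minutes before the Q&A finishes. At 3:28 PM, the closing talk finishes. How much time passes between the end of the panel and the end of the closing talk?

The closing talk starts at 3:28 PM − 45 min = 2:43 PM.
The Q&A ends at 2:43 PM + 249 min = 6:52 PM.
The panel ends at 6:52 PM − 384 min = 12:28 PM.
From 12:28 PM to 3:28 PM is 180 minutes.

180 minutes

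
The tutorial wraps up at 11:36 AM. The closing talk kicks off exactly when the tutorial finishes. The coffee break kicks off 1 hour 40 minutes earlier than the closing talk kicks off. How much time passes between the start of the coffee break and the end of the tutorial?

100 minutes

The closing talk starts at 11:36 AM.
The coffee break starts at 11:36 AM − 100 min = 9:56 AM.
From 9:56 AM to 11:36 AM is 100 minutes.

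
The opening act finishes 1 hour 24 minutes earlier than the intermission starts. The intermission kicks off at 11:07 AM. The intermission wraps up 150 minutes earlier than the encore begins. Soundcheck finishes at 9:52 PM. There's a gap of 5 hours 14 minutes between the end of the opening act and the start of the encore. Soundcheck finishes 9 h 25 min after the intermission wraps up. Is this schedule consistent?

The opening act ends at 11:07 AM − 84 min = 9:43 AM.
The encore starts at 9:43 AM + 314 min = 2:57 PM.
The intermission ends at 2:57 PM − 150 min = 12:27 PM.
Soundcheck ends at 12:27 PM + 565 min = 9:52 PM.
That matches the stated 9:52 PM, so the schedule is consistent.

Yes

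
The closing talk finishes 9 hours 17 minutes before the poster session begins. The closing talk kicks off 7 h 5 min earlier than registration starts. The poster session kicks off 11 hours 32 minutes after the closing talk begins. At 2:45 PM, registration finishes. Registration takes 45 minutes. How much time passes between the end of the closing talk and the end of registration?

Registration starts at 2:45 PM − 45 min = 2:00 PM.
The closing talk starts at 2:00 PM − 425 min = 6:55 AM.
The poster session starts at 6:55 AM + 692 min = 6:27 PM.
The closing talk ends at 6:27 PM − 557 min = 9:10 AM.
From 9:10 AM to 2:45 PM is 5 h 35 min.

5 h 35 min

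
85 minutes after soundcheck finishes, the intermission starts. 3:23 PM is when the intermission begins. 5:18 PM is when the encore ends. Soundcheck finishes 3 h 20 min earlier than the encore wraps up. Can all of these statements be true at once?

Yes

Soundcheck ends at 5:18 PM − 200 min = 1:58 PM.
The intermission starts at 1:58 PM + 85 min = 3:23 PM.
That matches the stated 3:23 PM, so the schedule is consistent.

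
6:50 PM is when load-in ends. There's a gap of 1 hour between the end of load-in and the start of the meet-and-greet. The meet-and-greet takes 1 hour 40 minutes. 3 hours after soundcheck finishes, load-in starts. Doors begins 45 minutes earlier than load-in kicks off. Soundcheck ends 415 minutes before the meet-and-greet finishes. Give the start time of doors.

4:50 PM

The meet-and-greet starts at 6:50 PM + 60 min = 7:50 PM.
The meet-and-greet ends at 7:50 PM + 100 min = 9:30 PM.
Soundcheck ends at 9:30 PM − 415 min = 2:35 PM.
Load-in starts at 2:35 PM + 180 min = 5:35 PM.
Doors starts at 5:35 PM − 45 min = 4:50 PM.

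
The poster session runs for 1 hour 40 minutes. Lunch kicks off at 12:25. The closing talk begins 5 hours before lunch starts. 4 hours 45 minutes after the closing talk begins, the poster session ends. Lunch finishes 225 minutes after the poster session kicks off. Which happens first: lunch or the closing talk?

the closing talk

The closing talk starts at 12:25 − 300 min = 07:25.
Lunch starts at 12:25 and the closing talk starts at 07:25, so the closing talk is first.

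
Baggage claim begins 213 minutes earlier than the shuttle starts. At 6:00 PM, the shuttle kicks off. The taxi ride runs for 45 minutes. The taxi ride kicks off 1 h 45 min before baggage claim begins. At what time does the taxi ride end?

Baggage claim starts at 6:00 PM − 213 min = 2:27 PM.
The taxi ride starts at 2:27 PM − 105 min = 12:42 PM.
The taxi ride ends at 12:42 PM + 45 min = 1:27 PM.

1:27 PM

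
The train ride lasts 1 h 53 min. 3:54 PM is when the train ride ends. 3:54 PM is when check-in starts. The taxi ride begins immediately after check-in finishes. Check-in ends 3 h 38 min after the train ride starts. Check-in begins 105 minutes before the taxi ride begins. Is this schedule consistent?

The train ride starts at 3:54 PM − 113 min = 2:01 PM.
Check-in ends at 2:01 PM + 218 min = 5:39 PM.
So the taxi ride starts at 5:39 PM.
Check-in starts at 5:39 PM − 105 min = 3:54 PM.
That matches the stated 3:54 PM, so the schedule is consistent.

Yes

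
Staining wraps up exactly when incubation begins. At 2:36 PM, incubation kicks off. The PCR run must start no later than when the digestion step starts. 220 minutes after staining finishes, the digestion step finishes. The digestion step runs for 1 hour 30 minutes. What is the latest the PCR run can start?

4:46 PM

Staining ends at 2:36 PM.
The digestion step ends at 2:36 PM + 220 min = 6:16 PM.
The digestion step starts at 6:16 PM − 90 min = 4:46 PM.
The PCR run is bounded by the digestion step, so the latest it can start is 4:46 PM.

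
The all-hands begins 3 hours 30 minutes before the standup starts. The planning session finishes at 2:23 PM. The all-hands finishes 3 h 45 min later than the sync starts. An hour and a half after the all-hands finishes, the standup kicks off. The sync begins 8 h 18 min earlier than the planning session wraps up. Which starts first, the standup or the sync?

The sync starts at 2:23 PM − 498 min = 6:05 AM.
The all-hands ends at 6:05 AM + 225 min = 9:50 AM.
The standup starts at 9:50 AM + 90 min = 11:20 AM.
The standup starts at 11:20 AM and the sync starts at 6:05 AM, so the sync is first.

the sync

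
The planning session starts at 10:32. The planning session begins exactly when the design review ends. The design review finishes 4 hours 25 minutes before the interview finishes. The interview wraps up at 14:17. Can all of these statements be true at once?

The design review ends at 14:17 − 265 min = 09:52.
So the planning session starts at 09:52.
But the planning session is also said to start at 10:32 — a 40-minute conflict.

No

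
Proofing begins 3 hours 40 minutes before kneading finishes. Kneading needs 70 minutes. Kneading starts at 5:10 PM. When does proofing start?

2:40 PM

Kneading ends at 5:10 PM + 70 min = 6:20 PM.
Proofing starts at 6:20 PM − 220 min = 2:40 PM.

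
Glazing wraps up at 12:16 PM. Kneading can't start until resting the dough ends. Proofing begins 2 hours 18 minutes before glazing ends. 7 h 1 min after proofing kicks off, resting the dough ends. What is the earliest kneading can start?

4:59 PM

Proofing starts at 12:16 PM − 138 min = 9:58 AM.
Resting the dough ends at 9:58 AM + 421 min = 4:59 PM.
Kneading is bounded by resting the dough, so the earliest it can start is 4:59 PM.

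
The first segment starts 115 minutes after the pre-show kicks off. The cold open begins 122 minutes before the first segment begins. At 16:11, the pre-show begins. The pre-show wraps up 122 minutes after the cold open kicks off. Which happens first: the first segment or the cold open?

The first segment starts at 16:11 + 115 min = 18:06.
The cold open starts at 18:06 − 122 min = 16:04.
The first segment starts at 18:06 and the cold open starts at 16:04, so the cold open is first.

the cold open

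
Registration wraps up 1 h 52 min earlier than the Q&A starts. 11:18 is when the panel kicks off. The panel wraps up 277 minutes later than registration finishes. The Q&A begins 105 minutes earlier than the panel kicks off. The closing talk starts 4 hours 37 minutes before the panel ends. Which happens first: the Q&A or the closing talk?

The Q&A starts at 11:18 − 105 min = 09:33.
Registration ends at 09:33 − 112 min = 07:41.
The panel ends at 07:41 + 277 min = 12:18.
The closing talk starts at 12:18 − 277 min = 07:41.
The Q&A starts at 09:33 and the closing talk starts at 07:41, so the closing talk is first.

the closing talk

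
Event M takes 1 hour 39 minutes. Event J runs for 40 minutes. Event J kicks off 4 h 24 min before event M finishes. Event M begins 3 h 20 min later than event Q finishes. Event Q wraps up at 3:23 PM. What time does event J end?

Event M starts at 3:23 PM + 200 min = 6:43 PM.
Event M ends at 6:43 PM + 99 min = 8:22 PM.
Event J starts at 8:22 PM − 264 min = 3:58 PM.
Event J ends at 3:58 PM + 40 min = 4:38 PM.

4:38 PM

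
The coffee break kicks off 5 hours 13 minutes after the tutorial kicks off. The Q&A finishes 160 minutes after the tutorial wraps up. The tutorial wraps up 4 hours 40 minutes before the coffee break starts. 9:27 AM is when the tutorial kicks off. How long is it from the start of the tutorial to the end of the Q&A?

3 hours 13 minutes

The coffee break starts at 9:27 AM + 313 min = 2:40 PM.
The tutorial ends at 2:40 PM − 280 min = 10:00 AM.
The Q&A ends at 10:00 AM + 160 min = 12:40 PM.
From 9:27 AM to 12:40 PM is 3 hours 13 minutes.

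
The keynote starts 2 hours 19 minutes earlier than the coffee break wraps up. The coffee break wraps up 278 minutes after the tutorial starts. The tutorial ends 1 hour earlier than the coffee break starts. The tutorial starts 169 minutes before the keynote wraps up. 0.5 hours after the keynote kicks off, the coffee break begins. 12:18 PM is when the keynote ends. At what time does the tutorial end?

The tutorial starts at 12:18 PM − 169 min = 9:29 AM.
The coffee break ends at 9:29 AM + 278 min = 2:07 PM.
The keynote starts at 2:07 PM − 139 min = 11:48 AM.
The coffee break starts at 11:48 AM + 30 min = 12:18 PM.
The tutorial ends at 12:18 PM − 60 min = 11:18 AM.

11:18 AM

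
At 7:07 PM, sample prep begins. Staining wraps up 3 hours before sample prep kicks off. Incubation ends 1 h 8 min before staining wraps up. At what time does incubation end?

2:59 PM

Staining ends at 7:07 PM − 180 min = 4:07 PM.
Incubation ends at 4:07 PM − 68 min = 2:59 PM.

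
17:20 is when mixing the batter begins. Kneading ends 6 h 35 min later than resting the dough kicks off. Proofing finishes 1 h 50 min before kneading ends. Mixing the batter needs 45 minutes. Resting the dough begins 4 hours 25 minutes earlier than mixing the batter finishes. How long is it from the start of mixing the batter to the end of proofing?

65 minutes

Mixing the batter ends at 17:20 + 45 min = 18:05.
Resting the dough starts at 18:05 − 265 min = 13:40.
Kneading ends at 13:40 + 395 min = 20:15.
Proofing ends at 20:15 − 110 min = 18:25.
From 17:20 to 18:25 is 65 minutes.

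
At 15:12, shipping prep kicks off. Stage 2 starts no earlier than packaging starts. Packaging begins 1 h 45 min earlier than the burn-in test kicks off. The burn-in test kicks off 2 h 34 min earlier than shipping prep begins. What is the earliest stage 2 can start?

The burn-in test starts at 15:12 − 154 min = 12:38.
Packaging starts at 12:38 − 105 min = 10:53.
Stage 2 is bounded by packaging, so the earliest it can start is 10:53.

10:53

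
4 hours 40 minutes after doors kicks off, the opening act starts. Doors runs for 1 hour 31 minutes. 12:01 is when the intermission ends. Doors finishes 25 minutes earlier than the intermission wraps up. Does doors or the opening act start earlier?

Doors ends at 12:01 − 25 min = 11:36.
Doors starts at 11:36 − 91 min = 10:05.
The opening act starts at 10:05 + 280 min = 14:45.
Doors starts at 10:05 and the opening act starts at 14:45, so doors is first.

doors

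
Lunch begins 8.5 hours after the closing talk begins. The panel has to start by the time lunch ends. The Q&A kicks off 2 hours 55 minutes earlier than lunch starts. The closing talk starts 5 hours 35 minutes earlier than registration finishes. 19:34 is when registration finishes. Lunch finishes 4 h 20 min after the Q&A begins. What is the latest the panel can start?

23:54

The closing talk starts at 19:34 − 335 min = 13:59.
Lunch starts at 13:59 + 510 min = 22:29.
The Q&A starts at 22:29 − 175 min = 19:34.
Lunch ends at 19:34 + 260 min = 23:54.
The panel is bounded by lunch, so the latest it can start is 23:54.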